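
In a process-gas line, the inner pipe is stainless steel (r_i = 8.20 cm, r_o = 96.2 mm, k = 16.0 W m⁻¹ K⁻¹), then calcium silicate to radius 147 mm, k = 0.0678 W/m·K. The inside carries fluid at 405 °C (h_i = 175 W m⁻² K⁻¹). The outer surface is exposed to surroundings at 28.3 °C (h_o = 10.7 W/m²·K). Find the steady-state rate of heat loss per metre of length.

Treat each layer as a resistance in series:
  R'_conv,in = 1/(2πr h) = 1/(2π·0.0820·175) = 0.01109 m·K/W
  R'_stainless steel = ln(0.0962/0.0820)/(2πk) = 0.1597/(2π·16.0) = 0.001589 m·K/W
  R'_calcium silicate = ln(0.147/0.0962)/(2πk) = 0.4240/(2π·0.0678) = 0.9953 m·K/W
  R'_conv,out = 1/(2πr h) = 1/(2π·0.147·10.7) = 0.1012 m·K/W
ΣR = 0.01109 + 0.001589 + 0.9953 + 0.1012 = 1.109 m·K/W
Q' = ΔT/ΣR = (405 °C − 28.3 °C)/1.109 = 340 W/m

Q' = 340 W/m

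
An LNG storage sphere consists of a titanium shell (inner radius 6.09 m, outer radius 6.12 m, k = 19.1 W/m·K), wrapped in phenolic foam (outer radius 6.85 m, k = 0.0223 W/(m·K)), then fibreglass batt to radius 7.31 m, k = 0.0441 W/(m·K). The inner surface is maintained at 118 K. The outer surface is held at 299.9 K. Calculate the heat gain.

Resistance network (inner→outer):
  R_titanium = (1/6.09 − 1/6.12)/(4πk) = 8.049×10^-4/(4π·19.1) = 3.354×10^-6 K/W
  R_phenolic foam = (1/6.12 − 1/6.85)/(4πk) = 0.01741/(4π·0.0223) = 0.06214 K/W
  R_fibreglass batt = (1/6.85 − 1/7.31)/(4πk) = 0.009186/(4π·0.0441) = 0.01658 K/W
ΣR = 3.354×10^-6 + 0.06214 + 0.01658 = 0.07872 K/W
Q = ΔT/ΣR = (118 K − 299.9 K)/0.07872 = -2310 W
(Negative Q ⇒ heat flows inward; heat gain = 2310 W.)

Q = 2.31 kW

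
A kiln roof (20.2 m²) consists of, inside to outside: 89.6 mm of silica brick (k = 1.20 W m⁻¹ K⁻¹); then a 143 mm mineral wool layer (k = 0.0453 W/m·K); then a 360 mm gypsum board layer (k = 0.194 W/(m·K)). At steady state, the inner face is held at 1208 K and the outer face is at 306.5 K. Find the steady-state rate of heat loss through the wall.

Treat each layer as a resistance in series:
  R_silica brick = L/(kA) = 0.0896/(1.20·20.2) = 0.003696 K/W
  R_mineral wool = L/(kA) = 0.143/(0.0453·20.2) = 0.1563 K/W
  R_gypsum board = L/(kA) = 0.360/(0.194·20.2) = 0.09186 K/W
ΣR = 0.003696 + 0.1563 + 0.09186 = 0.2519 K/W
Q = ΔT/ΣR = (1208 K − 306.5 K)/0.2519 = 3580 W

Q = 3580 W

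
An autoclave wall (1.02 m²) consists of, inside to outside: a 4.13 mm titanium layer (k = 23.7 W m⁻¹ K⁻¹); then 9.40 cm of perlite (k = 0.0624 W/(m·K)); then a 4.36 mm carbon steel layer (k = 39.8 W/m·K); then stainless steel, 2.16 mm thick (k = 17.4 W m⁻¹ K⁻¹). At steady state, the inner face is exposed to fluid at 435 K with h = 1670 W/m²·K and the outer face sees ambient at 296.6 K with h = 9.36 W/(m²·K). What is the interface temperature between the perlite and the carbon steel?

T = 305.8 K

Resistance network (inner→outer):
  R_conv,in = 1/(hA) = 1/(1670·1.02) = 5.871×10^-4 K/W
  R_titanium = L/(kA) = 0.00413/(23.7·1.02) = 1.708×10^-4 K/W
  R_perlite = L/(kA) = 0.0940/(0.0624·1.02) = 1.477 K/W
  R_carbon steel = L/(kA) = 0.00436/(39.8·1.02) = 1.074×10^-4 K/W
  R_stainless steel = L/(kA) = 0.00216/(17.4·1.02) = 1.217×10^-4 K/W
  R_conv,out = 1/(hA) = 1/(9.36·1.02) = 0.1047 K/W
ΣR = 5.871×10^-4 + 1.708×10^-4 + 1.477 + 1.074×10^-4 + 1.217×10^-4 + 0.1047 = 1.583 K/W
Q = ΔT/ΣR = (435 K − 296.6 K)/1.583 = 87.43 W
From the inner boundary to the perlite/carbon steel interface, ΣR_partial = 1.478 K/W.
T_interface = T_in − Q·ΣR_partial = 435 K − (87.43)(1.478) = 305.8 K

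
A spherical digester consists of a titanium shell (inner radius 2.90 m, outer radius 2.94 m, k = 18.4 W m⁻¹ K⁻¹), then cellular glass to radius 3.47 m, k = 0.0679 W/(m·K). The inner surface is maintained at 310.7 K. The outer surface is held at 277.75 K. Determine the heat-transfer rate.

Resistance network (inner→outer):
  R_titanium = (1/2.90 − 1/2.94)/(4πk) = 0.004692/(4π·18.4) = 2.029×10^-5 K/W
  R_cellular glass = (1/2.94 − 1/3.47)/(4πk) = 0.05195/(4π·0.0679) = 0.06089 K/W
ΣR = 2.029×10^-5 + 0.06089 = 0.06091 K/W
Q = ΔT/ΣR = (310.7 K − 277.75 K)/0.06091 = 541 W

Q = 541 W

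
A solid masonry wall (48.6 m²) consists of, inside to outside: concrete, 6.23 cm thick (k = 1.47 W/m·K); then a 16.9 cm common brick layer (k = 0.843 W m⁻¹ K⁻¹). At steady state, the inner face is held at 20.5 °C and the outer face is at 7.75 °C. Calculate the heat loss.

Q = 2550 W

Resistance network (inner→outer):
  R_concrete = L/(kA) = 0.0623/(1.47·48.6) = 8.720×10^-4 K/W
  R_common brick = L/(kA) = 0.169/(0.843·48.6) = 0.004125 K/W
ΣR = 8.720×10^-4 + 0.004125 = 0.004997 K/W
Q = ΔT/ΣR = (20.5 °C − 7.75 °C)/0.004997 = 2550 W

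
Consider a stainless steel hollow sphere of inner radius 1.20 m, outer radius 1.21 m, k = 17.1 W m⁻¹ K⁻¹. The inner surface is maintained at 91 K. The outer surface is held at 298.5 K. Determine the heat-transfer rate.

Q = 4πk·ΔT/(1/r₁ − 1/r₂) = 4π × 17.1 × 207.5 / (1/1.20 − 1/1.21) = 6.47×10^6 W

Q = 6.47×10^6 W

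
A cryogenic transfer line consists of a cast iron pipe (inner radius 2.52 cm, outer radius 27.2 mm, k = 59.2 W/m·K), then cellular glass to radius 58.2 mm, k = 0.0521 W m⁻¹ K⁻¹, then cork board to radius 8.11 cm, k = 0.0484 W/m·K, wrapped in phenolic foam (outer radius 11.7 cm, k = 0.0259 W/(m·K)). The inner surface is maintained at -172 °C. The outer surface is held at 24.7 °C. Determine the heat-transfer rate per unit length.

Q' = 34.7 W/m

Series thermal resistances, inner to outer:
  R'_cast iron = ln(0.0272/0.0252)/(2πk) = 0.07637/(2π·59.2) = 2.053×10^-4 m·K/W
  R'_cellular glass = ln(0.0582/0.0272)/(2πk) = 0.7607/(2π·0.0521) = 2.324 m·K/W
  R'_cork board = ln(0.0811/0.0582)/(2πk) = 0.3318/(2π·0.0484) = 1.091 m·K/W
  R'_phenolic foam = ln(0.117/0.0811)/(2πk) = 0.3665/(2π·0.0259) = 2.252 m·K/W
ΣR = 2.053×10^-4 + 2.324 + 1.091 + 2.252 = 5.667 m·K/W
Q' = ΔT/ΣR = (-172 °C − 24.7 °C)/5.667 = -34.7 W/m
(Negative Q' ⇒ heat flows inward; heat gain = 34.7 W/m.)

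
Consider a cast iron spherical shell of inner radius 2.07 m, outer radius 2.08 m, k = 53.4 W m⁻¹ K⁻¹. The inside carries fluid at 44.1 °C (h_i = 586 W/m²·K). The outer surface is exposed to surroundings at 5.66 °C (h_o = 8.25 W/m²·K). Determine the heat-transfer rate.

Q = 17000 W

Series thermal resistances, inner to outer:
  R_conv,in = 1/(4πr²h) = 1/(4π·2.07²·586) = 3.169×10^-5 K/W
  R_cast iron = (1/2.07 − 1/2.08)/(4πk) = 0.002323/(4π·53.4) = 3.461×10^-6 K/W
  R_conv,out = 1/(4πr²h) = 1/(4π·2.08²·8.25) = 0.002230 K/W
ΣR = 3.169×10^-5 + 3.461×10^-6 + 0.002230 = 0.002265 K/W
Q = ΔT/ΣR = (44.1 °C − 5.66 °C)/0.002265 = 17000 W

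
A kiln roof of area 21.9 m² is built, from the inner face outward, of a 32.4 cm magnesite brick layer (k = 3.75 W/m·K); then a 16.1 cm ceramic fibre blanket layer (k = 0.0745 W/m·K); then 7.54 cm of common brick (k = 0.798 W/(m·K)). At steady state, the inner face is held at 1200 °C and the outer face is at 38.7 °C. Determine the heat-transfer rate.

Series thermal resistances, inner to outer:
  R_magnesite brick = L/(kA) = 0.324/(3.75·21.9) = 0.003945 K/W
  R_ceramic fibre blanket = L/(kA) = 0.161/(0.0745·21.9) = 0.09868 K/W
  R_common brick = L/(kA) = 0.0754/(0.798·21.9) = 0.004314 K/W
ΣR = 0.003945 + 0.09868 + 0.004314 = 0.1069 K/W
Q = ΔT/ΣR = (1200 °C − 38.7 °C)/0.1069 = 10900 W

Q = 10900 W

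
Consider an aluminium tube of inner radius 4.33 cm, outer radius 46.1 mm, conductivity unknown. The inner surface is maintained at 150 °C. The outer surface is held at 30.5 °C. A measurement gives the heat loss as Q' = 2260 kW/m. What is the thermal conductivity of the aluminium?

ΣR = ΔT/Q' = |150 − 30.5|/2.26×10^6 = 5.288×10^-5 m·K/W
ln(r₂/r₁)/(2πk) = 5.288×10^-5 ⇒ k = 0.06266/(2π·5.288×10^-5) = 189 W/m·K

k = 189 W/m·K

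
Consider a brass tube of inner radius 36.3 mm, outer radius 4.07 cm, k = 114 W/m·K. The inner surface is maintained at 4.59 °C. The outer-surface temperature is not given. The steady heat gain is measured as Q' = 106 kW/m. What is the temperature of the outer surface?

T_out = 21.5 °C

Sum the resistances:
  R'_brass = ln(0.0407/0.0363)/(2πk) = 0.1144/(2π·114) = 1.597×10^-4 m·K/W
ΣR = 1.597×10^-4 m·K/W
ΔT = Q'·ΣR = 1.06×10^5 × 1.597×10^-4 = 16.93 K
Heat flows inward, so T_out = T_in + ΔT = 4.59 + 16.93 = 21.5 °C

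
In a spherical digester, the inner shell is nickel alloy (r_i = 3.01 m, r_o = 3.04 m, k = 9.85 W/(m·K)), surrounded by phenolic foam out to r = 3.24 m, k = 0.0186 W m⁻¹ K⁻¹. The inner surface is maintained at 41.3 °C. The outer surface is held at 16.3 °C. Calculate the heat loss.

Resistance network (inner→outer):
  R_nickel alloy = (1/3.01 − 1/3.04)/(4πk) = 0.003279/(4π·9.85) = 2.649×10^-5 K/W
  R_phenolic foam = (1/3.04 − 1/3.24)/(4πk) = 0.02031/(4π·0.0186) = 0.08687 K/W
ΣR = 2.649×10^-5 + 0.08687 = 0.08690 K/W
Q = ΔT/ΣR = (41.3 °C − 16.3 °C)/0.08690 = 288 W

Q = 288 W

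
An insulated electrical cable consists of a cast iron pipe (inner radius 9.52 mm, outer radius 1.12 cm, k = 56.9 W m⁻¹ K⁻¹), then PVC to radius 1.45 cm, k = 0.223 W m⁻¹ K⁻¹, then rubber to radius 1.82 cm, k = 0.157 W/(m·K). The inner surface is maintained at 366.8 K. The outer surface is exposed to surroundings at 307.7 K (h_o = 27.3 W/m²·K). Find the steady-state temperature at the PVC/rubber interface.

Resistance network (inner→outer):
  R'_cast iron = ln(0.0112/0.00952)/(2πk) = 0.1625/(2π·56.9) = 4.546×10^-4 m·K/W
  R'_PVC = ln(0.0145/0.0112)/(2πk) = 0.2582/(2π·0.223) = 0.1843 m·K/W
  R'_rubber = ln(0.0182/0.0145)/(2πk) = 0.2273/(2π·0.157) = 0.2304 m·K/W
  R'_conv,out = 1/(2πr h) = 1/(2π·0.0182·27.3) = 0.3203 m·K/W
ΣR = 4.546×10^-4 + 0.1843 + 0.2304 + 0.3203 = 0.7355 m·K/W
Q' = ΔT/ΣR = (366.8 K − 307.7 K)/0.7355 = 80.35 W/m
From the inner boundary to the PVC/rubber interface, ΣR_partial = 0.1848 m·K/W.
T_interface = T_in − Q'·ΣR_partial = 366.8 K − (80.35)(0.1848) = 352.0 K

T = 352.0 K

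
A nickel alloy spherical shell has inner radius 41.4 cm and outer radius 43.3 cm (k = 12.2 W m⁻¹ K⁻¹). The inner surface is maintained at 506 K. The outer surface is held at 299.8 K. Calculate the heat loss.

Q = 298 kW

Q = 4πk·ΔT/(1/r₁ − 1/r₂) = 4π × 12.2 × 206.2 / (1/0.414 − 1/0.433) = 2.98×10^5 W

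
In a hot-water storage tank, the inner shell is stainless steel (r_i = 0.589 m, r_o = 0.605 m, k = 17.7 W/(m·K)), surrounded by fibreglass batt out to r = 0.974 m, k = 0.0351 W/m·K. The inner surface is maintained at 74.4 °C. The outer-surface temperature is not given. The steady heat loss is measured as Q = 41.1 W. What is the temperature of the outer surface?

T_out = 16.0 °C

Sum the resistances:
  R_stainless steel = (1/0.589 − 1/0.605)/(4πk) = 0.04490/(4π·17.7) = 2.019×10^-4 K/W
  R_fibreglass batt = (1/0.605 − 1/0.974)/(4πk) = 0.6262/(4π·0.0351) = 1.420 K/W
ΣR = 1.420 K/W
ΔT = Q·ΣR = 41.1 × 1.420 = 58.36 K
Heat flows outward, so T_out = T_in − ΔT = 74.4 − 58.36 = 16.0 °C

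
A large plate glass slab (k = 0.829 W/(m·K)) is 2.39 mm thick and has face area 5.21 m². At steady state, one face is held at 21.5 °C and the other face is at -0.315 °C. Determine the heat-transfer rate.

Q = kA·ΔT/L = 0.829 × 5.21 × |21.5 °C − -0.315 °C| / 0.00239 = 39400 W

Q = 39400 W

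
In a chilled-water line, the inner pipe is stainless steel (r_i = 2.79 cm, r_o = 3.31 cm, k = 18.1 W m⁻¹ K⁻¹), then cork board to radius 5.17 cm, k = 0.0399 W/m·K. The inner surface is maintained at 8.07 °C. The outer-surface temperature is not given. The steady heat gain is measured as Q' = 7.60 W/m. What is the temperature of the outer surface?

T_out = 21.6 °C

Sum the resistances:
  R'_stainless steel = ln(0.0331/0.0279)/(2πk) = 0.1709/(2π·18.1) = 0.001503 m·K/W
  R'_cork board = ln(0.0517/0.0331)/(2πk) = 0.4459/(2π·0.0399) = 1.779 m·K/W
ΣR = 1.780 m·K/W
ΔT = Q'·ΣR = 7.60 × 1.780 = 13.53 K
Heat flows inward, so T_out = T_in + ΔT = 8.07 + 13.53 = 21.6 °C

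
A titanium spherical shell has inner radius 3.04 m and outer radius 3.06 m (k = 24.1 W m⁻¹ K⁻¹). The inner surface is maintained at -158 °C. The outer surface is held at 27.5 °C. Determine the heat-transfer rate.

Q = 4πk·ΔT/(1/r₁ − 1/r₂) = 4π × 24.1 × 185.5 / (1/3.04 − 1/3.06) = 2.61×10^7 W

Q = 2.61×10^7 W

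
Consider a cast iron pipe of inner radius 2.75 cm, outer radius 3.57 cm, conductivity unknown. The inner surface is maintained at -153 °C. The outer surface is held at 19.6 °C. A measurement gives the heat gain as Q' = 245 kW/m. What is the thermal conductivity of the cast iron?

k = 59.0 W/m·K

ΣR = ΔT/Q' = |-153 − 19.6|/2.45×10^5 = 7.045×10^-4 m·K/W
ln(r₂/r₁)/(2πk) = 7.045×10^-4 ⇒ k = 0.2610/(2π·7.045×10^-4) = 59.0 W/m·K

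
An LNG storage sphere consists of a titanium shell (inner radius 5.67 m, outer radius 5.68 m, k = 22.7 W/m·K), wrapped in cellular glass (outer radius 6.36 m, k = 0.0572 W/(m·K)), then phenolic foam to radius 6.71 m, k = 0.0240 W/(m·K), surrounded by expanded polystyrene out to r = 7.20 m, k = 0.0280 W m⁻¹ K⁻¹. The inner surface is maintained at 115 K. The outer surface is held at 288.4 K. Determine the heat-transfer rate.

Q = 2110 W

Resistance network (inner→outer):
  R_titanium = (1/5.67 − 1/5.68)/(4πk) = 3.105×10^-4/(4π·22.7) = 1.089×10^-6 K/W
  R_cellular glass = (1/5.68 − 1/6.36)/(4πk) = 0.01882/(4π·0.0572) = 0.02619 K/W
  R_phenolic foam = (1/6.36 − 1/6.71)/(4πk) = 0.008201/(4π·0.0240) = 0.02719 K/W
  R_expanded polystyrene = (1/6.71 − 1/7.20)/(4πk) = 0.01014/(4π·0.0280) = 0.02883 K/W
ΣR = 1.089×10^-6 + 0.02619 + 0.02719 + 0.02883 = 0.08221 K/W
Q = ΔT/ΣR = (115 K − 288.4 K)/0.08221 = -2110 W
(Negative Q ⇒ heat flows inward; heat gain = 2110 W.)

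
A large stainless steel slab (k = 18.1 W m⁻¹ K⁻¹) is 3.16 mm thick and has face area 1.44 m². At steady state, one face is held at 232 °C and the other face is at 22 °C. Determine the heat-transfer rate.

Q = 1730 kW

Q = kA·ΔT/L = 18.1 × 1.44 × |232 °C − 22 °C| / 0.00316 = 1.73×10^6 W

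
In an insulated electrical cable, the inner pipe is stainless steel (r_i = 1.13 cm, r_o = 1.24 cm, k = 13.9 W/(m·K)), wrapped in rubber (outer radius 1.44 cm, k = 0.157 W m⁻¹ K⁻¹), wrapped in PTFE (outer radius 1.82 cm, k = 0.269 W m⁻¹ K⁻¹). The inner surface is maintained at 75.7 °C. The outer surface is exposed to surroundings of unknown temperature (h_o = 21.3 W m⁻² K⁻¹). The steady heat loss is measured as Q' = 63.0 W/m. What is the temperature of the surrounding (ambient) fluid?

Series resistances:
  R'_stainless steel = ln(0.0124/0.0113)/(2πk) = 0.09289/(2π·13.9) = 0.001064 m·K/W
  R'_rubber = ln(0.0144/0.0124)/(2πk) = 0.1495/(2π·0.157) = 0.1516 m·K/W
  R'_PTFE = ln(0.0182/0.0144)/(2πk) = 0.2342/(2π·0.269) = 0.1386 m·K/W
  R'_conv,out = 1/(2πr h) = 1/(2π·0.0182·21.3) = 0.4106 m·K/W
ΣR = 0.7018 m·K/W
ΔT = Q'·ΣR = 63.0 × 0.7018 = 44.21 K
Heat flows outward, so T_out = T_in − ΔT = 75.7 − 44.21 = 31.5 °C

T_out = 31.5 °C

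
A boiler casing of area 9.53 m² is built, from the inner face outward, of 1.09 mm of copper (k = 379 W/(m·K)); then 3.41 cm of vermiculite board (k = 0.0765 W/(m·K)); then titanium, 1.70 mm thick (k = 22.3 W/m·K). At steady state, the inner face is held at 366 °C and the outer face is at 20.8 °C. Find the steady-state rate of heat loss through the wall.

Treat each layer as a resistance in series:
  R_copper = L/(kA) = 0.00109/(379·9.53) = 3.018×10^-7 K/W
  R_vermiculite board = L/(kA) = 0.0341/(0.0765·9.53) = 0.04677 K/W
  R_titanium = L/(kA) = 0.00170/(22.3·9.53) = 7.999×10^-6 K/W
ΣR = 3.018×10^-7 + 0.04677 + 7.999×10^-6 = 0.04678 K/W
Q = ΔT/ΣR = (366 °C − 20.8 °C)/0.04678 = 7380 W

Q = 7.38 kW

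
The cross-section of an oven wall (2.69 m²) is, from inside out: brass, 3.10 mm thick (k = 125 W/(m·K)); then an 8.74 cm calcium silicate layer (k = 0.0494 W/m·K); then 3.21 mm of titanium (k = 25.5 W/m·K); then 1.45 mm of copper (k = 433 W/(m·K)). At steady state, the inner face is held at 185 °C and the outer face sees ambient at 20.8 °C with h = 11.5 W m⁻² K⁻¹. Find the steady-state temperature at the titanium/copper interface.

Treat each layer as a resistance in series:
  R_brass = L/(kA) = 0.00310/(125·2.69) = 9.219×10^-6 K/W
  R_calcium silicate = L/(kA) = 0.0874/(0.0494·2.69) = 0.6577 K/W
  R_titanium = L/(kA) = 0.00321/(25.5·2.69) = 4.680×10^-5 K/W
  R_copper = L/(kA) = 0.00145/(433·2.69) = 1.245×10^-6 K/W
  R_conv,out = 1/(hA) = 1/(11.5·2.69) = 0.03233 K/W
ΣR = 9.219×10^-6 + 0.6577 + 4.680×10^-5 + 1.245×10^-6 + 0.03233 = 0.6901 K/W
Q = ΔT/ΣR = (185 °C − 20.8 °C)/0.6901 = 237.9 W
From the inner boundary to the titanium/copper interface, ΣR_partial = 0.6578 K/W.
T_interface = T_in − Q·ΣR_partial = 185 °C − (237.9)(0.6578) = 28.5 °C

T = 28.5 °C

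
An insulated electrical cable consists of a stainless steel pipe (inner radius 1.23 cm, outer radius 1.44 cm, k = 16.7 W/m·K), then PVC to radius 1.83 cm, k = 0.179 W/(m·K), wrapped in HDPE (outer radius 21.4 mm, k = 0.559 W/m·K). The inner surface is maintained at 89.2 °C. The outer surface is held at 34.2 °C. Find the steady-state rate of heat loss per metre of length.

Q' = 212 W/m

Resistance network (inner→outer):
  R'_stainless steel = ln(0.0144/0.0123)/(2πk) = 0.1576/(2π·16.7) = 0.001502 m·K/W
  R'_PVC = ln(0.0183/0.0144)/(2πk) = 0.2397/(2π·0.179) = 0.2131 m·K/W
  R'_HDPE = ln(0.0214/0.0183)/(2πk) = 0.1565/(2π·0.559) = 0.04455 m·K/W
ΣR = 0.001502 + 0.2131 + 0.04455 = 0.2592 m·K/W
Q' = ΔT/ΣR = (89.2 °C − 34.2 °C)/0.2592 = 212 W/m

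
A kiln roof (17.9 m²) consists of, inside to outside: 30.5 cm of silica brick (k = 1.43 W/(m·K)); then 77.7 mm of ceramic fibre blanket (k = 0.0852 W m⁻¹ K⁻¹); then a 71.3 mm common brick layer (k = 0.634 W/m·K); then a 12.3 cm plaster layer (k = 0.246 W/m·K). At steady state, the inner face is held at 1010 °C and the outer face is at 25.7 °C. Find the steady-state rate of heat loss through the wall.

Resistance network (inner→outer):
  R_silica brick = L/(kA) = 0.305/(1.43·17.9) = 0.01192 K/W
  R_ceramic fibre blanket = L/(kA) = 0.0777/(0.0852·17.9) = 0.05095 K/W
  R_common brick = L/(kA) = 0.0713/(0.634·17.9) = 0.006283 K/W
  R_plaster = L/(kA) = 0.123/(0.246·17.9) = 0.02793 K/W
ΣR = 0.01192 + 0.05095 + 0.006283 + 0.02793 = 0.09708 K/W
Q = ΔT/ΣR = (1010 °C − 25.7 °C)/0.09708 = 10100 W

Q = 10.1 kW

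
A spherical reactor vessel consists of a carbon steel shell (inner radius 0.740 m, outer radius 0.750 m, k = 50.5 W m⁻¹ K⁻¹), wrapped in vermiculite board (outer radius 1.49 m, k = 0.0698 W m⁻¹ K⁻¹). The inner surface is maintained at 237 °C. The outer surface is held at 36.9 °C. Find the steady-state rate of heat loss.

Q = 265 W

Resistance network (inner→outer):
  R_carbon steel = (1/0.740 − 1/0.750)/(4πk) = 0.01802/(4π·50.5) = 2.839×10^-5 K/W
  R_vermiculite board = (1/0.750 − 1/1.49)/(4πk) = 0.6622/(4π·0.0698) = 0.7550 K/W
ΣR = 2.839×10^-5 + 0.7550 = 0.7550 K/W
Q = ΔT/ΣR = (237 °C − 36.9 °C)/0.7550 = 265 W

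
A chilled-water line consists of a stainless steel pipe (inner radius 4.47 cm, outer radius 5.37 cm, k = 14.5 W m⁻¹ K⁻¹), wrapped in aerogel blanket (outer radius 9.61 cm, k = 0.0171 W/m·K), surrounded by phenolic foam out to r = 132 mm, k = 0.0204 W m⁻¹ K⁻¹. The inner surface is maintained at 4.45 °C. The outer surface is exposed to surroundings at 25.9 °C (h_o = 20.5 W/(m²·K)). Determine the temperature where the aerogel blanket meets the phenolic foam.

T = 19.1 °C

Treat each layer as a resistance in series:
  R'_stainless steel = ln(0.0537/0.0447)/(2πk) = 0.1834/(2π·14.5) = 0.002013 m·K/W
  R'_aerogel blanket = ln(0.0961/0.0537)/(2πk) = 0.5820/(2π·0.0171) = 5.417 m·K/W
  R'_phenolic foam = ln(0.132/0.0961)/(2πk) = 0.3174/(2π·0.0204) = 2.476 m·K/W
  R'_conv,out = 1/(2πr h) = 1/(2π·0.132·20.5) = 0.05882 m·K/W
ΣR = 0.002013 + 5.417 + 2.476 + 0.05882 = 7.954 m·K/W
Q' = ΔT/ΣR = (4.45 °C − 25.9 °C)/7.954 = -2.697 W/m
From the inner boundary to the aerogel blanket/phenolic foam interface, ΣR_partial = 5.419 m·K/W.
T_interface = T_in − Q'·ΣR_partial = 4.45 °C − (-2.697)(5.419) = 19.1 °C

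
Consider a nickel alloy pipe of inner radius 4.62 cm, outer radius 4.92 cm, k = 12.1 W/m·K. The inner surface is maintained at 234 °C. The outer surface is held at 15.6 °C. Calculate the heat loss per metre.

Q' = 2.64×10^5 W/m

Q' = 2πk·ΔT/ln(r₂/r₁) = 2π × 12.1 × 218.4 / ln(0.0492/0.0462) = 2.64×10^5 W/m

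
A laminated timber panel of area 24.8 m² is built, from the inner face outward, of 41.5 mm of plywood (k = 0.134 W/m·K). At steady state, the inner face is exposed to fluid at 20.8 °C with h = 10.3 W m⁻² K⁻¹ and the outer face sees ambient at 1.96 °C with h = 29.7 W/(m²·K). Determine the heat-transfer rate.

Treat each layer as a resistance in series:
  R_conv,in = 1/(hA) = 1/(10.3·24.8) = 0.003915 K/W
  R_plywood = L/(kA) = 0.0415/(0.134·24.8) = 0.01249 K/W
  R_conv,out = 1/(hA) = 1/(29.7·24.8) = 0.001358 K/W
ΣR = 0.003915 + 0.01249 + 0.001358 = 0.01776 K/W
Q = ΔT/ΣR = (20.8 °C − 1.96 °C)/0.01776 = 1060 W

Q = 1060 W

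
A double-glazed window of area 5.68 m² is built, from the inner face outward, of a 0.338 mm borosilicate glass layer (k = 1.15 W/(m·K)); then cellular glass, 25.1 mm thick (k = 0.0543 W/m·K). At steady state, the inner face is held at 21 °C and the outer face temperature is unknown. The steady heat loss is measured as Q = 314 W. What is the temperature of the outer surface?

Sum the resistances:
  R_borosilicate glass = L/(kA) = 3.38×10^-4/(1.15·5.68) = 5.175×10^-5 K/W
  R_cellular glass = L/(kA) = 0.0251/(0.0543·5.68) = 0.08138 K/W
ΣR = 0.08143 K/W
ΔT = Q·ΣR = 314 × 0.08143 = 25.57 K
Heat flows outward, so T_out = T_in − ΔT = 21 − 25.57 = -4.57 °C

T_out = -4.57 °C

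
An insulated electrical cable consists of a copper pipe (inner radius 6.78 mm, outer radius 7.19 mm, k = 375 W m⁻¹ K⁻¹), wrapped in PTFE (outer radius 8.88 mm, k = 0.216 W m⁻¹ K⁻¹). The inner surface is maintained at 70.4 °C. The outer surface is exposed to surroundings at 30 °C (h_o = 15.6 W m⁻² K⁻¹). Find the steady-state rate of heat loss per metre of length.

Treat each layer as a resistance in series:
  R'_copper = ln(0.00719/0.00678)/(2πk) = 0.05871/(2π·375) = 2.492×10^-5 m·K/W
  R'_PTFE = ln(0.00888/0.00719)/(2πk) = 0.2111/(2π·0.216) = 0.1556 m·K/W
  R'_conv,out = 1/(2πr h) = 1/(2π·0.00888·15.6) = 1.149 m·K/W
ΣR = 2.492×10^-5 + 0.1556 + 1.149 = 1.305 m·K/W
Q' = ΔT/ΣR = (70.4 °C − 30 °C)/1.305 = 31.0 W/m

Q' = 31.0 W/m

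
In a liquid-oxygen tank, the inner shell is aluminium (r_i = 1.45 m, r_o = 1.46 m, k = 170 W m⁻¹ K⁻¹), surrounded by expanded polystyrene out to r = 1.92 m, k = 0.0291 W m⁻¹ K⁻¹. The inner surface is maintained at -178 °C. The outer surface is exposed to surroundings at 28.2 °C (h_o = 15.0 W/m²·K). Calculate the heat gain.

Q = 458 W

Series thermal resistances, inner to outer:
  R_aluminium = (1/1.45 − 1/1.46)/(4πk) = 0.004724/(4π·170) = 2.211×10^-6 K/W
  R_expanded polystyrene = (1/1.46 − 1/1.92)/(4πk) = 0.1641/(4π·0.0291) = 0.4487 K/W
  R_conv,out = 1/(4πr²h) = 1/(4π·1.92²·15.0) = 0.001439 K/W
ΣR = 2.211×10^-6 + 0.4487 + 0.001439 = 0.4501 K/W
Q = ΔT/ΣR = (-178 °C − 28.2 °C)/0.4501 = -458 W
(Negative Q ⇒ heat flows inward; heat gain = 458 W.)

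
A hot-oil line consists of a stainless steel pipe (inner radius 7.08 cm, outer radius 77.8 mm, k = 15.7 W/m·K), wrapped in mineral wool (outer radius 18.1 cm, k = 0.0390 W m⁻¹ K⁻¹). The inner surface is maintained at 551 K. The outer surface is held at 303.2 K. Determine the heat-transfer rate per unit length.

Resistance network (inner→outer):
  R'_stainless steel = ln(0.0778/0.0708)/(2πk) = 0.09428/(2π·15.7) = 9.558×10^-4 m·K/W
  R'_mineral wool = ln(0.181/0.0778)/(2πk) = 0.8444/(2π·0.0390) = 3.446 m·K/W
ΣR = 9.558×10^-4 + 3.446 = 3.447 m·K/W
Q' = ΔT/ΣR = (551 K − 303.2 K)/3.447 = 71.9 W/m

Q' = 71.9 W/m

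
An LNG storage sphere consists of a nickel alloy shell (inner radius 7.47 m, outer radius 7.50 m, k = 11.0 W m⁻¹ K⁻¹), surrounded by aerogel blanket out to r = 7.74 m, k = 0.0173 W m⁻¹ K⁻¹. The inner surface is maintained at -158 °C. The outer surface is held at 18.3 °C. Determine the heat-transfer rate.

Resistance network (inner→outer):
  R_nickel alloy = (1/7.47 − 1/7.50)/(4πk) = 5.355×10^-4/(4π·11.0) = 3.874×10^-6 K/W
  R_aerogel blanket = (1/7.50 − 1/7.74)/(4πk) = 0.004134/(4π·0.0173) = 0.01902 K/W
ΣR = 3.874×10^-6 + 0.01902 = 0.01902 K/W
Q = ΔT/ΣR = (-158 °C − 18.3 °C)/0.01902 = -9270 W
(Negative Q ⇒ heat flows inward; heat gain = 9270 W.)

Q = 9270 W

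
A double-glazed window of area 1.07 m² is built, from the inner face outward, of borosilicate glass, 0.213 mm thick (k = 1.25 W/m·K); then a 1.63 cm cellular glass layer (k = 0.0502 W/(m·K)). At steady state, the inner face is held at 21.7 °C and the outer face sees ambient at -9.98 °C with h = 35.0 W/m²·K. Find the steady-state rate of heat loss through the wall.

Resistance network (inner→outer):
  R_borosilicate glass = L/(kA) = 2.13×10^-4/(1.25·1.07) = 1.593×10^-4 K/W
  R_cellular glass = L/(kA) = 0.0163/(0.0502·1.07) = 0.3035 K/W
  R_conv,out = 1/(hA) = 1/(35.0·1.07) = 0.02670 K/W
ΣR = 1.593×10^-4 + 0.3035 + 0.02670 = 0.3304 K/W
Q = ΔT/ΣR = (21.7 °C − -9.98 °C)/0.3304 = 95.9 W

Q = 95.9 W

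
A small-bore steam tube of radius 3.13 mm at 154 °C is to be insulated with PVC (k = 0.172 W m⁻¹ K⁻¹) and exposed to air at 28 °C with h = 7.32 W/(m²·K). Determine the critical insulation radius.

For a cylinder, r_cr = k_ins/h = 0.172/7.32 = 0.0235 m = 2.35 cm

r_cr = 2.35 cm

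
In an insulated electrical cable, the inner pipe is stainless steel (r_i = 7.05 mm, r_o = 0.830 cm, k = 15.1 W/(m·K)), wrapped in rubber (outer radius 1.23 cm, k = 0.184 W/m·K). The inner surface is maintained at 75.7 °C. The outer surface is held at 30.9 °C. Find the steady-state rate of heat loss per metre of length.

Q' = 131 W/m

Resistance network (inner→outer):
  R'_stainless steel = ln(0.00830/0.00705)/(2πk) = 0.1632/(2π·15.1) = 0.001720 m·K/W
  R'_rubber = ln(0.0123/0.00830)/(2πk) = 0.3933/(2π·0.184) = 0.3402 m·K/W
ΣR = 0.001720 + 0.3402 = 0.3419 m·K/W
Q' = ΔT/ΣR = (75.7 °C − 30.9 °C)/0.3419 = 131 W/m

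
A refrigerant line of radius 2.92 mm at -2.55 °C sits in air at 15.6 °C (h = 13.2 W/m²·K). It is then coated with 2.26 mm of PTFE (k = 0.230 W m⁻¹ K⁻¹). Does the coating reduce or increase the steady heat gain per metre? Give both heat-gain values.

Critical radius for a cylinder: r_cr = k/h = 0.0174 m = 1.74 cm.
Outer radius after coating: r₂ = 0.00292 + 0.00226 = 0.00518 m.
Since r₁ < r_cr and r₂ ≤ r_cr, the coating moves toward the maximum at r_cr — heat gain rises.
Bare: R = 1/(2πr₁h) = 4.129 m·K/W; Q = 18.15/4.129 = 4.40 W/m.
Coated: R = R_cond + R_conv = 2.724 m·K/W; Q = 18.15/2.724 = 6.66 W/m.

increases: 4.40 → 6.66 W/m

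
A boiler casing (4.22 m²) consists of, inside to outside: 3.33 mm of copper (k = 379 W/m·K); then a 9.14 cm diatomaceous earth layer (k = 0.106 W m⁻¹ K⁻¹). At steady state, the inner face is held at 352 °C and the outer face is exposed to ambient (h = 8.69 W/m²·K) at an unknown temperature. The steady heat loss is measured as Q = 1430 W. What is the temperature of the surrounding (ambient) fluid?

T_out = 20.8 °C

Sum the resistances:
  R_copper = L/(kA) = 0.00333/(379·4.22) = 2.082×10^-6 K/W
  R_diatomaceous earth = L/(kA) = 0.0914/(0.106·4.22) = 0.2043 K/W
  R_conv,out = 1/(hA) = 1/(8.69·4.22) = 0.02727 K/W
ΣR = 0.2316 K/W
ΔT = Q·ΣR = 1430 × 0.2316 = 331.2 K
Heat flows outward, so T_out = T_in − ΔT = 352 − 331.2 = 20.8 °C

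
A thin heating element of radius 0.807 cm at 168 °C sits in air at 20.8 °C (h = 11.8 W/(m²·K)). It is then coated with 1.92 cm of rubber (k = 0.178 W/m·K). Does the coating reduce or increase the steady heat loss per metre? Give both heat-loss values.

increases: 88.1 → 93.0 W/m

Critical radius for a cylinder: r_cr = k/h = 0.0151 m = 1.51 cm.
Outer radius after coating: r₂ = 0.00807 + 0.0192 = 0.02727 m.
r₁ < r_cr < r₂: heat loss rises to a maximum at r_cr then falls. Whether the coating helps depends on whether Q(r₂) has dropped back below Q(r₁).
Bare: R = 1/(2πr₁h) = 1.671 m·K/W; Q = 147.2/1.671 = 88.1 W/m.
Coated: R = R_cond + R_conv = 1.583 m·K/W; Q = 147.2/1.583 = 93.0 W/m.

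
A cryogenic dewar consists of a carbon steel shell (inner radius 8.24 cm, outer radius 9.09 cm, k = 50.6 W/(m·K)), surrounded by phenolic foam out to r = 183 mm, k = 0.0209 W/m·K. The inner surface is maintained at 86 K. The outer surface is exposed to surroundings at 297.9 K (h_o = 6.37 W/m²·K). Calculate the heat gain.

Treat each layer as a resistance in series:
  R_carbon steel = (1/0.0824 − 1/0.0909)/(4πk) = 1.135/(4π·50.6) = 0.001785 K/W
  R_phenolic foam = (1/0.0909 − 1/0.183)/(4πk) = 5.537/(4π·0.0209) = 21.08 K/W
  R_conv,out = 1/(4πr²h) = 1/(4π·0.183²·6.37) = 0.3730 K/W
ΣR = 0.001785 + 21.08 + 0.3730 = 21.45 K/W
Q = ΔT/ΣR = (86 K − 297.9 K)/21.45 = -9.88 W
(Negative Q ⇒ heat flows inward; heat gain = 9.88 W.)

Q = 9.88 W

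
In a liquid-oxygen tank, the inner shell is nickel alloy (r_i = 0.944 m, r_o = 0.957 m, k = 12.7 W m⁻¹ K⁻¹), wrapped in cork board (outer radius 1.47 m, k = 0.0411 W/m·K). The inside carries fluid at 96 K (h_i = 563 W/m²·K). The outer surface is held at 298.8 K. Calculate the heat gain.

Q = 287 W

Series thermal resistances, inner to outer:
  R_conv,in = 1/(4πr²h) = 1/(4π·0.944²·563) = 1.586×10^-4 K/W
  R_nickel alloy = (1/0.944 − 1/0.957)/(4πk) = 0.01439/(4π·12.7) = 9.017×10^-5 K/W
  R_cork board = (1/0.957 − 1/1.47)/(4πk) = 0.3647/(4π·0.0411) = 0.7061 K/W
ΣR = 1.586×10^-4 + 9.017×10^-5 + 0.7061 = 0.7063 K/W
Q = ΔT/ΣR = (96 K − 298.8 K)/0.7063 = -287 W
(Negative Q ⇒ heat flows inward; heat gain = 287 W.)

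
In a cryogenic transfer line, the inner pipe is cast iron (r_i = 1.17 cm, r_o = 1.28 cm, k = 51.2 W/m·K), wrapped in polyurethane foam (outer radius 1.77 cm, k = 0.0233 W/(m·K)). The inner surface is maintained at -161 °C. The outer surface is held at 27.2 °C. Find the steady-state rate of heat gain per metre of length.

Series thermal resistances, inner to outer:
  R'_cast iron = ln(0.0128/0.0117)/(2πk) = 0.08986/(2π·51.2) = 2.793×10^-4 m·K/W
  R'_polyurethane foam = ln(0.0177/0.0128)/(2πk) = 0.3241/(2π·0.0233) = 2.214 m·K/W
ΣR = 2.793×10^-4 + 2.214 = 2.214 m·K/W
Q' = ΔT/ΣR = (-161 °C − 27.2 °C)/2.214 = -85.0 W/m
(Negative Q' ⇒ heat flows inward; heat gain = 85.0 W/m.)

Q' = 85.0 W/m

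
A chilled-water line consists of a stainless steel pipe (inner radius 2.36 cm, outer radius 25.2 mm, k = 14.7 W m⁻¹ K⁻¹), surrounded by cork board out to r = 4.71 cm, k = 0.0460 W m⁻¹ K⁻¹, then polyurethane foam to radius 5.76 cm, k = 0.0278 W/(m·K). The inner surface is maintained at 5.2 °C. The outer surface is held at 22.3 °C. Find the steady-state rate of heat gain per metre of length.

Series thermal resistances, inner to outer:
  R'_stainless steel = ln(0.0252/0.0236)/(2πk) = 0.06560/(2π·14.7) = 7.102×10^-4 m·K/W
  R'_cork board = ln(0.0471/0.0252)/(2πk) = 0.6254/(2π·0.0460) = 2.164 m·K/W
  R'_polyurethane foam = ln(0.0576/0.0471)/(2πk) = 0.2012/(2π·0.0278) = 1.152 m·K/W
ΣR = 7.102×10^-4 + 2.164 + 1.152 = 3.317 m·K/W
Q' = ΔT/ΣR = (5.2 °C − 22.3 °C)/3.317 = -5.16 W/m
(Negative Q' ⇒ heat flows inward; heat gain = 5.16 W/m.)

Q' = 5.16 W/m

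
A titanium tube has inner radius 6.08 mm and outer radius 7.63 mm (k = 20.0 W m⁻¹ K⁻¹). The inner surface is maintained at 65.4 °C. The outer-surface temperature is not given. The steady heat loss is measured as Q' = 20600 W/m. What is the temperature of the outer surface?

Sum the resistances:
  R'_titanium = ln(0.00763/0.00608)/(2πk) = 0.2271/(2π·20.0) = 0.001807 m·K/W
ΣR = 0.001807 m·K/W
ΔT = Q'·ΣR = 20600 × 0.001807 = 37.22 K
Heat flows outward, so T_out = T_in − ΔT = 65.4 − 37.22 = 28.2 °C

T_out = 28.2 °C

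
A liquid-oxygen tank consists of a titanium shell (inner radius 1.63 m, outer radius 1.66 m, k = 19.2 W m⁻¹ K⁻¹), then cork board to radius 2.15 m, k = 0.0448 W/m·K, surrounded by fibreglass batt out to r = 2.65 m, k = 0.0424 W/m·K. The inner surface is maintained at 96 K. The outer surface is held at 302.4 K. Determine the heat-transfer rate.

Resistance network (inner→outer):
  R_titanium = (1/1.63 − 1/1.66)/(4πk) = 0.01109/(4π·19.2) = 4.595×10^-5 K/W
  R_cork board = (1/1.66 − 1/2.15)/(4πk) = 0.1373/(4π·0.0448) = 0.2439 K/W
  R_fibreglass batt = (1/2.15 − 1/2.65)/(4πk) = 0.08776/(4π·0.0424) = 0.1647 K/W
ΣR = 4.595×10^-5 + 0.2439 + 0.1647 = 0.4086 K/W
Q = ΔT/ΣR = (96 K − 302.4 K)/0.4086 = -505 W
(Negative Q ⇒ heat flows inward; heat gain = 505 W.)

Q = 505 W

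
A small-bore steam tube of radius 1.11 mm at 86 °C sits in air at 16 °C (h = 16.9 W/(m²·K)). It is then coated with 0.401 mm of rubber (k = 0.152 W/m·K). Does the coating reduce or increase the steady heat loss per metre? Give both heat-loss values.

increases: 8.25 → 10.7 W/m

Critical radius for a cylinder: r_cr = k/h = 0.00899 m = 0.899 cm.
Outer radius after coating: r₂ = 0.00111 + 4.01×10^-4 = 0.001511 m.
Since r₁ < r_cr and r₂ ≤ r_cr, the coating moves toward the maximum at r_cr — heat loss rises.
Bare: R = 1/(2πr₁h) = 8.484 m·K/W; Q = 70/8.484 = 8.25 W/m.
Coated: R = R_cond + R_conv = 6.556 m·K/W; Q = 70/6.556 = 10.7 W/m.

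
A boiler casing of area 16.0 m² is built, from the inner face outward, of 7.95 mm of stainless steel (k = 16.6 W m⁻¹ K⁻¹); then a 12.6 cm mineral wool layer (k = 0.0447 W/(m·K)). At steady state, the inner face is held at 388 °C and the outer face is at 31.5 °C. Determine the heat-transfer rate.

Q = 2020 W

Series thermal resistances, inner to outer:
  R_stainless steel = L/(kA) = 0.00795/(16.6·16.0) = 2.993×10^-5 K/W
  R_mineral wool = L/(kA) = 0.126/(0.0447·16.0) = 0.1762 K/W
ΣR = 2.993×10^-5 + 0.1762 = 0.1762 K/W
Q = ΔT/ΣR = (388 °C − 31.5 °C)/0.1762 = 2020 W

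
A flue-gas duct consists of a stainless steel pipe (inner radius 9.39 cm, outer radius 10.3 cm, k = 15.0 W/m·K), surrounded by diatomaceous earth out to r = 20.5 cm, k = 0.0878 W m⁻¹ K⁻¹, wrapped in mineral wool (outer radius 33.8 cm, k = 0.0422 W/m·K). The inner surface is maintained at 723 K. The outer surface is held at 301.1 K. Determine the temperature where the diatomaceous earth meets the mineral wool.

Series thermal resistances, inner to outer:
  R'_stainless steel = ln(0.103/0.0939)/(2πk) = 0.09250/(2π·15.0) = 9.814×10^-4 m·K/W
  R'_diatomaceous earth = ln(0.205/0.103)/(2πk) = 0.6883/(2π·0.0878) = 1.248 m·K/W
  R'_mineral wool = ln(0.338/0.205)/(2πk) = 0.5000/(2π·0.0422) = 1.886 m·K/W
ΣR = 9.814×10^-4 + 1.248 + 1.886 = 3.135 m·K/W
Q' = ΔT/ΣR = (723 K − 301.1 K)/3.135 = 134.6 W/m
From the inner boundary to the diatomaceous earth/mineral wool interface, ΣR_partial = 1.249 m·K/W.
T_interface = T_in − Q'·ΣR_partial = 723 K − (134.6)(1.249) = 555 K

T = 555 K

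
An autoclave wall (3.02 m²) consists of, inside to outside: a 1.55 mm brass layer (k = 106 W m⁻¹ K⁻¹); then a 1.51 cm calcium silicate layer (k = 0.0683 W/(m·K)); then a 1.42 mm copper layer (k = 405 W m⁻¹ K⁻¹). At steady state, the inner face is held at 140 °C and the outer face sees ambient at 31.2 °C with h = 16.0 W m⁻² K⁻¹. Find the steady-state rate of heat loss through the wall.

Treat each layer as a resistance in series:
  R_brass = L/(kA) = 0.00155/(106·3.02) = 4.842×10^-6 K/W
  R_calcium silicate = L/(kA) = 0.0151/(0.0683·3.02) = 0.07321 K/W
  R_copper = L/(kA) = 0.00142/(405·3.02) = 1.161×10^-6 K/W
  R_conv,out = 1/(hA) = 1/(16.0·3.02) = 0.02070 K/W
ΣR = 4.842×10^-6 + 0.07321 + 1.161×10^-6 + 0.02070 = 0.09392 K/W
Q = ΔT/ΣR = (140 °C − 31.2 °C)/0.09392 = 1160 W

Q = 1160 W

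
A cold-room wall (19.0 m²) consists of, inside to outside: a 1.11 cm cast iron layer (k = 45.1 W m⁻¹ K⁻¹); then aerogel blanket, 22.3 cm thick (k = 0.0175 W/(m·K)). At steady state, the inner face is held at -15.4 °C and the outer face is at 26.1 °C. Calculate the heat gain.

Q = 61.9 W

Series thermal resistances, inner to outer:
  R_cast iron = L/(kA) = 0.0111/(45.1·19.0) = 1.295×10^-5 K/W
  R_aerogel blanket = L/(kA) = 0.223/(0.0175·19.0) = 0.6707 K/W
ΣR = 1.295×10^-5 + 0.6707 = 0.6707 K/W
Q = ΔT/ΣR = (-15.4 °C − 26.1 °C)/0.6707 = -61.9 W
(Negative Q ⇒ heat flows inward; heat gain = 61.9 W.)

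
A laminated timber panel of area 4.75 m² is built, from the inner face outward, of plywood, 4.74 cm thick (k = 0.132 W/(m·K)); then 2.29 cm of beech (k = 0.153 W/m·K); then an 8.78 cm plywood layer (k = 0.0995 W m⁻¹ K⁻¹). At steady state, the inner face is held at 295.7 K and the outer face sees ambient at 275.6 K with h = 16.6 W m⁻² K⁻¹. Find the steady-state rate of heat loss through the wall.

Treat each layer as a resistance in series:
  R_plywood = L/(kA) = 0.0474/(0.132·4.75) = 0.07560 K/W
  R_beech = L/(kA) = 0.0229/(0.153·4.75) = 0.03151 K/W
  R_plywood = L/(kA) = 0.0878/(0.0995·4.75) = 0.1858 K/W
  R_conv,out = 1/(hA) = 1/(16.6·4.75) = 0.01268 K/W
ΣR = 0.07560 + 0.03151 + 0.1858 + 0.01268 = 0.3056 K/W
Q = ΔT/ΣR = (295.7 K − 275.6 K)/0.3056 = 65.8 W

Q = 65.8 W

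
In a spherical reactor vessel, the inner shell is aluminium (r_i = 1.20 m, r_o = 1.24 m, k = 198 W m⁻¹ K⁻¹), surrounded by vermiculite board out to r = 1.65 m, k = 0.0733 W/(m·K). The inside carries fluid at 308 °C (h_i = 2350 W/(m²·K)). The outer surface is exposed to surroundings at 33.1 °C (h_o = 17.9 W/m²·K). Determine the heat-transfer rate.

Q = 1250 W

Series thermal resistances, inner to outer:
  R_conv,in = 1/(4πr²h) = 1/(4π·1.20²·2350) = 2.352×10^-5 K/W
  R_aluminium = (1/1.20 − 1/1.24)/(4πk) = 0.02688/(4π·198) = 1.080×10^-5 K/W
  R_vermiculite board = (1/1.24 − 1/1.65)/(4πk) = 0.2004/(4π·0.0733) = 0.2176 K/W
  R_conv,out = 1/(4πr²h) = 1/(4π·1.65²·17.9) = 0.001633 K/W
ΣR = 2.352×10^-5 + 1.080×10^-5 + 0.2176 + 0.001633 = 0.2193 K/W
Q = ΔT/ΣR = (308 °C − 33.1 °C)/0.2193 = 1250 W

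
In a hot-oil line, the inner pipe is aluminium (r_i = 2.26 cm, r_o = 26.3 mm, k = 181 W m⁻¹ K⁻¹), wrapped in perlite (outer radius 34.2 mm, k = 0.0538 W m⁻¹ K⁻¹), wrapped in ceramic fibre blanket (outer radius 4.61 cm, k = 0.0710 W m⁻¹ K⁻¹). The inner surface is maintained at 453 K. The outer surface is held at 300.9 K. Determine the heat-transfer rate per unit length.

Q' = 105 W/m

Resistance network (inner→outer):
  R'_aluminium = ln(0.0263/0.0226)/(2πk) = 0.1516/(2π·181) = 1.333×10^-4 m·K/W
  R'_perlite = ln(0.0342/0.0263)/(2πk) = 0.2627/(2π·0.0538) = 0.7770 m·K/W
  R'_ceramic fibre blanket = ln(0.0461/0.0342)/(2πk) = 0.2986/(2π·0.0710) = 0.6693 m·K/W
ΣR = 1.333×10^-4 + 0.7770 + 0.6693 = 1.446 m·K/W
Q' = ΔT/ΣR = (453 K − 300.9 K)/1.446 = 105 W/m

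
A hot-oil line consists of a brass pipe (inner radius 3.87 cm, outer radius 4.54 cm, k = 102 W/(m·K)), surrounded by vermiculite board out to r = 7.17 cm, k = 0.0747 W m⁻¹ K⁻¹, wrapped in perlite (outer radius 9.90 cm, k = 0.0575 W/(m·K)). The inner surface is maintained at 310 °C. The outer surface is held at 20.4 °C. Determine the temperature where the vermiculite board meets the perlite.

Treat each layer as a resistance in series:
  R'_brass = ln(0.0454/0.0387)/(2πk) = 0.1597/(2π·102) = 2.491×10^-4 m·K/W
  R'_vermiculite board = ln(0.0717/0.0454)/(2πk) = 0.4570/(2π·0.0747) = 0.9736 m·K/W
  R'_perlite = ln(0.0990/0.0717)/(2πk) = 0.3226/(2π·0.0575) = 0.8930 m·K/W
ΣR = 2.491×10^-4 + 0.9736 + 0.8930 = 1.867 m·K/W
Q' = ΔT/ΣR = (310 °C − 20.4 °C)/1.867 = 155.1 W/m
From the inner boundary to the vermiculite board/perlite interface, ΣR_partial = 0.9738 m·K/W.
T_interface = T_in − Q'·ΣR_partial = 310 °C − (155.1)(0.9738) = 159 °C

T = 159 °C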